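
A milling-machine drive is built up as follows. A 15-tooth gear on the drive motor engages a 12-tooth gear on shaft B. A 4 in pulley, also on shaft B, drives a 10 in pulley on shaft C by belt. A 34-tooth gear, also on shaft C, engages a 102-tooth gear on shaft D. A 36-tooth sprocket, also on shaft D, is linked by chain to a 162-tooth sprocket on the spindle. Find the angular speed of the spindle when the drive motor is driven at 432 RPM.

the drive motor → shaft B (gear mesh, 12/15): 432 ÷ 0.8 = 540 RPM
shaft B → shaft C (belt, 10/4): 540 ÷ 2.5 = 216 RPM
shaft C → shaft D (gear mesh, 102/34): 216 ÷ 3 = 72 RPM
shaft D → the spindle (chain, 162/36): 72 ÷ 4.5 = 16 RPM

16 RPM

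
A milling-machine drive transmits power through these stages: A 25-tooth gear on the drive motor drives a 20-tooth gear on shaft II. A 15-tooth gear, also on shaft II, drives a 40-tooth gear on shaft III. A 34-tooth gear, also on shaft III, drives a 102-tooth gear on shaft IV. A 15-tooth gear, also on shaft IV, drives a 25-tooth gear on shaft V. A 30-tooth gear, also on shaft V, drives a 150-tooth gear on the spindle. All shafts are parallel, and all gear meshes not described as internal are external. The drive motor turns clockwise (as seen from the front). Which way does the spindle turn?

the drive motor → shaft II: external mesh, 1 reversal → CCW.
shaft II → shaft III: external mesh, 1 reversal → CW.
shaft III → shaft IV: external mesh, 1 reversal → CCW.
shaft IV → shaft V: external mesh, 1 reversal → CW.
shaft V → the spindle: external mesh, 1 reversal → CCW.
5 reversals in total — an odd number — so the spindle turns opposite to the drive motor.

counterclockwise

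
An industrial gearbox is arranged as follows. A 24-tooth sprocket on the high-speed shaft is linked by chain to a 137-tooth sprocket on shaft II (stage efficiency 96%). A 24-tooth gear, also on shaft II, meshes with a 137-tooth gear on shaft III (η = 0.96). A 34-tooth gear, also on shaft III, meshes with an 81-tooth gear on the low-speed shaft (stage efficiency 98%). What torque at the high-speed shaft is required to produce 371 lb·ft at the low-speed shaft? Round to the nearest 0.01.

Overall ratio R = 5.7083 × 5.7083 × 2.3824 = 77.629; overall efficiency η = 0.96 × 0.96 × 0.98 = 0.9032.
Input torque = output torque / (R × η) = 371 / (77.629 × 0.9032) = 5.2915 lb·ft.

5.29 lb·ft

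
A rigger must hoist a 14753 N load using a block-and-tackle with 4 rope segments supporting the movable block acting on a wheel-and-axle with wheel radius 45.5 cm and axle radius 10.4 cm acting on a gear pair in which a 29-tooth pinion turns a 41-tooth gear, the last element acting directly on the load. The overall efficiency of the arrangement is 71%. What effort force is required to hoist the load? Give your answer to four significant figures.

839.8 N

Block-and-tackle MA = number of supporting rope parts = 4.
Wheel-and-axle MA = R/r = 45.5/10.4 = 4.375.
Gear pair MA = 41/29 = 1.4138.
Combined ideal MA = 4 × 4.375 × 1.4138 = 24.741.
Actual MA = 24.741 × 0.71 = 17.566.
Effort = load / actual MA = 14753 / 17.566 = 839.84 N.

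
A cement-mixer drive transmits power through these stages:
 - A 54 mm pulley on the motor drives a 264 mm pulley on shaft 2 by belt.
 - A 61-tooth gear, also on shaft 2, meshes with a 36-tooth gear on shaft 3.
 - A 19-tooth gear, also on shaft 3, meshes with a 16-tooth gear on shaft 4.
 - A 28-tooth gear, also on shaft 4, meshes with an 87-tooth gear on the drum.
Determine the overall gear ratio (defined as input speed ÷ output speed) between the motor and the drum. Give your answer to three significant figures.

7.55

Each stage contributes driven/driver: belt 264/54 = 4.8889, gear mesh 36/61 = 0.59016, gear mesh 16/19 = 0.84211, gear mesh 87/28 = 3.1071.
Overall: 4.8889 × 0.59016 × 0.84211 × 3.1071 = 7.5494.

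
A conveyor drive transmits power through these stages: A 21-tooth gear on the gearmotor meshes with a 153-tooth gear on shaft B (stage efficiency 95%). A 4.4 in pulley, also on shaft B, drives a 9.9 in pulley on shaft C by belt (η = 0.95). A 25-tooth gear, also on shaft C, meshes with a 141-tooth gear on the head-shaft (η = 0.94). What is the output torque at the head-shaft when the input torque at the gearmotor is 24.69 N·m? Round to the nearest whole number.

gear mesh 153/21 = 7.2857 → τ = 24.69·7.2857·0.95 = 170.89 N·m
belt 9.9/4.4 = 2.25 → τ = 170.89·2.25·0.95 = 365.28 N·m
gear mesh 141/25 = 5.64 → τ = 365.28·5.64·0.94 = 1936.6 N·m

1937 N·m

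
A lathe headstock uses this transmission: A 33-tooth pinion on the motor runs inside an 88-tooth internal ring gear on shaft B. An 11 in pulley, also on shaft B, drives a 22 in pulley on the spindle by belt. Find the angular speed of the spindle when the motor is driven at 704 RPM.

132 RPM

Internal gear: ratio = 88/33 = 2.6667, so shaft B turns at 704 / 2.6667 = 264 RPM.
Belt: ratio = 22/11 = 2, so the spindle turns at 264 / 2 = 132 RPM.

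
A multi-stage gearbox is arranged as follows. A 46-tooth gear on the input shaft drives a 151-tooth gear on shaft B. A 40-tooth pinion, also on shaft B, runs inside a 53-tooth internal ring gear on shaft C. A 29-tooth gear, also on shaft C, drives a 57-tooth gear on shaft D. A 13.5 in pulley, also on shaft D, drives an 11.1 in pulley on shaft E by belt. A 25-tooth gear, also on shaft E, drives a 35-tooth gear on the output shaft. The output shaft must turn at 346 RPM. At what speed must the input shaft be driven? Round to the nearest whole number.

Overall ratio R = 3.2826 × 1.325 × 1.9655 × 0.82222 × 1.4 = 9.8408.
Required input speed = output speed × R = 346 × 9.8408 = 3404.9 RPM.

3405 RPM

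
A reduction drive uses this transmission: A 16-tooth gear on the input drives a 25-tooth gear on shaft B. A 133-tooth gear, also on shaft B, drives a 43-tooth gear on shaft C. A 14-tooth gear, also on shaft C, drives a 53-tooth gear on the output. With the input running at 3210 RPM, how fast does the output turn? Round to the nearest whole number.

1678 RPM

the input → shaft B (gear mesh, 25/16): 3210 ÷ 1.5625 = 2054.4 RPM
shaft B → shaft C (gear mesh, 43/133): 2054.4 ÷ 0.32331 = 6354.3 RPM
shaft C → the output (gear mesh, 53/14): 6354.3 ÷ 3.7857 = 1678.5 RPM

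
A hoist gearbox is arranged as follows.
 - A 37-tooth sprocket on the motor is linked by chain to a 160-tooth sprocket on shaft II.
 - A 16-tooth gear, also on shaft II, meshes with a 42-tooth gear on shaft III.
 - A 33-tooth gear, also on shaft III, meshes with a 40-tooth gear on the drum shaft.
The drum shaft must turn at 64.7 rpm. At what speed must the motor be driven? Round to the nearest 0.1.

890.2 rpm

Overall ratio R = 4.3243 × 2.625 × 1.2121 = 13.759.
Required input speed = output speed × R = 64.7 × 13.759 = 890.22 rpm.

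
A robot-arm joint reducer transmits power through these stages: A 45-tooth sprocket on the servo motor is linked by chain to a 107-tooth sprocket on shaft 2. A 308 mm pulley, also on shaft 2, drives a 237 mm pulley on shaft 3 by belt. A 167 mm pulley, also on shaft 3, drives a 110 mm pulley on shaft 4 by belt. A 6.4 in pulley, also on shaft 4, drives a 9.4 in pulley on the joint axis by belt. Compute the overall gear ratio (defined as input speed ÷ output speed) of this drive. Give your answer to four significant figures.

Each stage contributes driven/driver: chain 107/45 = 2.3778, belt 237/308 = 0.76948, belt 110/167 = 0.65868, belt 9.4/6.4 = 1.4688.
Overall: 2.3778 × 0.76948 × 0.65868 × 1.4688 = 1.7701.

1.770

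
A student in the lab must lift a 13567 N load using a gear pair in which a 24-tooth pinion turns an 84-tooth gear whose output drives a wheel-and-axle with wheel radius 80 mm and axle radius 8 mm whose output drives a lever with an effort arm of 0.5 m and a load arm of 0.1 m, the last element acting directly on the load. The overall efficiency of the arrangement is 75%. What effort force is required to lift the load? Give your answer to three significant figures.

103 N

Gear pair MA = 84/24 = 3.5.
Wheel-and-axle MA = R/r = 80/8 = 10.
Lever MA = effort arm / load arm = 0.5/0.1 = 5.
Combined ideal MA = 3.5 × 10 × 5 = 175.
Actual MA = 175 × 0.75 = 131.25.
Effort = load / actual MA = 13567 / 131.25 = 103.37 N.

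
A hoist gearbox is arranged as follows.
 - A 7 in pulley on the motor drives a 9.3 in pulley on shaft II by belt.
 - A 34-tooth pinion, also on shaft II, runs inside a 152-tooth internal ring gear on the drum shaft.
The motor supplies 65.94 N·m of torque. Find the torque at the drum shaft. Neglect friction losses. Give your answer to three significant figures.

Belt: ratio = 9.3/7 = 1.3286; torque at shaft II = 65.94 × 1.3286 = 87.606 N·m.
Internal gear: ratio = 152/34 = 4.4706; torque at the drum shaft = 87.606 × 4.4706 = 391.65 N·m.

392 N·m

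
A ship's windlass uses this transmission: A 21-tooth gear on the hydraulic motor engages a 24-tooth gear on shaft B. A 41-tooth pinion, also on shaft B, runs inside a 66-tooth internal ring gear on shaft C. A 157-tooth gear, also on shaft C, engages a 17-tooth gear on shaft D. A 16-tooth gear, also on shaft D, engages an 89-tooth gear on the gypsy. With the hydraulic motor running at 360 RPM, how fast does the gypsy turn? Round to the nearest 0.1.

324.9 RPM

Gear mesh: ratio = 24/21 = 1.1429, so shaft B turns at 360 / 1.1429 = 315 RPM.
Internal gear: ratio = 66/41 = 1.6098, so shaft C turns at 315 / 1.6098 = 195.68 RPM.
Gear mesh: ratio = 17/157 = 0.10828, so shaft D turns at 195.68 / 0.10828 = 1807.2 RPM.
Gear mesh: ratio = 89/16 = 5.5625, so the gypsy turns at 1807.2 / 5.5625 = 324.89 RPM.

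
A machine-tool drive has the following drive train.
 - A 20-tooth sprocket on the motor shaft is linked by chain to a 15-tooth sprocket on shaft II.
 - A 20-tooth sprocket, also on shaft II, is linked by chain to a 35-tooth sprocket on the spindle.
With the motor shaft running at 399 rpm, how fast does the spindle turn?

chain 15/20 = 0.75 → 399/0.75 = 532 rpm
chain 35/20 = 1.75 → 532/1.75 = 304 rpm

304 rpm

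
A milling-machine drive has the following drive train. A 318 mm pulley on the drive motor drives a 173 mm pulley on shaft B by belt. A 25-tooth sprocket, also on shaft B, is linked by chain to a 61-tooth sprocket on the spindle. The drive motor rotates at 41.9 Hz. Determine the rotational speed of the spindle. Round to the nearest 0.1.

the drive motor → shaft B (belt, 173/318): 41.9 ÷ 0.54403 = 77.018 Hz
shaft B → the spindle (chain, 61/25): 77.018 ÷ 2.44 = 31.565 Hz

31.6 Hz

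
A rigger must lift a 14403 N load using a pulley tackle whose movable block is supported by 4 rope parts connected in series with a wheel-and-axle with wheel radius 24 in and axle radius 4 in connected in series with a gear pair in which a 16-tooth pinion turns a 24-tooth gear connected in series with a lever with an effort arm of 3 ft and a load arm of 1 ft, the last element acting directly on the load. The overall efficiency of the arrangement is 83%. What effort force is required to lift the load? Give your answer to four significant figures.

Block-and-tackle MA = number of supporting rope parts = 4.
Wheel-and-axle MA = R/r = 24/4 = 6.
Gear pair MA = 24/16 = 1.5.
Lever MA = effort arm / load arm = 3/1 = 3.
Combined ideal MA = 4 × 6 × 1.5 × 3 = 108.
Actual MA = 108 × 0.83 = 89.64.
Effort = load / actual MA = 14403 / 89.64 = 160.68 N.

160.7 N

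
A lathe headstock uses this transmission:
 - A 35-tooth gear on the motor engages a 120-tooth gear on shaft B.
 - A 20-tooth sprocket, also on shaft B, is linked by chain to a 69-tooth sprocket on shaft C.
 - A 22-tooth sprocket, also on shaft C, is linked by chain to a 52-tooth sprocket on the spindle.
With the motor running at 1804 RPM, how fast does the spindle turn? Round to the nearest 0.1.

gear mesh 120/35 = 3.4286 → 1804/3.4286 = 526.17 RPM
chain 69/20 = 3.45 → 526.17/3.45 = 152.51 RPM
chain 52/22 = 2.3636 → 152.51/2.3636 = 64.524 RPM

64.5 RPM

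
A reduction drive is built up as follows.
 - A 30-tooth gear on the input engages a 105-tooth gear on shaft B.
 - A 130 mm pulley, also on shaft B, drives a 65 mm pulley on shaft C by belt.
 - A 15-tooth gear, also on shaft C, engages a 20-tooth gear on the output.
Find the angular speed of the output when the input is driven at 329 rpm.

141 rpm

Gear mesh: ratio = 105/30 = 3.5, so shaft B turns at 329 / 3.5 = 94 rpm.
Belt: ratio = 65/130 = 0.5, so shaft C turns at 94 / 0.5 = 188 rpm.
Gear mesh: ratio = 20/15 = 1.3333, so the output turns at 188 / 1.3333 = 141 rpm.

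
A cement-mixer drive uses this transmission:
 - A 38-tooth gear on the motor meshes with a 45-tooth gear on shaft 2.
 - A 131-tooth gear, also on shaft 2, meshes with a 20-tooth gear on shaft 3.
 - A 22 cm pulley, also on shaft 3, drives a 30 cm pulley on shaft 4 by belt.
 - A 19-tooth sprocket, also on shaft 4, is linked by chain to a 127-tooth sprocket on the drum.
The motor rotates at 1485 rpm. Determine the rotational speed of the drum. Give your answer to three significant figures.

901 rpm

gear mesh 45/38 = 1.1842 → 1485/1.1842 = 1254 rpm
gear mesh 20/131 = 0.15267 → 1254/0.15267 = 8213.7 rpm
belt 30/22 = 1.3636 → 8213.7/1.3636 = 6023.4 rpm
chain 127/19 = 6.6842 → 6023.4/6.6842 = 901.14 rpm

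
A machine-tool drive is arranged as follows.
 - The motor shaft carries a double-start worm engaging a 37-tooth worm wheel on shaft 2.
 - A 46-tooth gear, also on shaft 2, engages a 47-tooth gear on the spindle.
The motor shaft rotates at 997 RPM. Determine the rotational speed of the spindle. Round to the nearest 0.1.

52.7 RPM

Worm: ratio = 37/2 = 18.5, so shaft 2 turns at 997 / 18.5 = 53.892 RPM.
Gear mesh: ratio = 47/46 = 1.0217, so the spindle turns at 53.892 / 1.0217 = 52.745 RPM.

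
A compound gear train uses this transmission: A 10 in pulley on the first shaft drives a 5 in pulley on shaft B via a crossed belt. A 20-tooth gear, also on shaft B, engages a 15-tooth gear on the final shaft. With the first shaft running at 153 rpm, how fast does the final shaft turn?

408 rpm

Belt: ratio = 5/10 = 0.5, so shaft B turns at 153 / 0.5 = 306 rpm.
Gear mesh: ratio = 15/20 = 0.75, so the final shaft turns at 306 / 0.75 = 408 rpm.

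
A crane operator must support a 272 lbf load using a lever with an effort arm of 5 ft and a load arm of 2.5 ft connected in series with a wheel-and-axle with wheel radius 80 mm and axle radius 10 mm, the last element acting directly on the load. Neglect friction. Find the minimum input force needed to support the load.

17 lbf

Lever MA = effort arm / load arm = 5/2.5 = 2.
Wheel-and-axle MA = R/r = 80/10 = 8.
Combined ideal MA = 2 × 8 = 16.
Effort = load / MA = 272 / 16 = 17 lbf.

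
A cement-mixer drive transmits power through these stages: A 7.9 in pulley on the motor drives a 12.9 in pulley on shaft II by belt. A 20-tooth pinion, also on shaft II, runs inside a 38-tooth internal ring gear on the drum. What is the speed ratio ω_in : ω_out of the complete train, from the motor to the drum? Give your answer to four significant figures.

Each stage contributes driven/driver: belt 12.9/7.9 = 1.6329, internal gear 38/20 = 1.9.
Overall: 1.6329 × 1.9 = 3.1025.

3.103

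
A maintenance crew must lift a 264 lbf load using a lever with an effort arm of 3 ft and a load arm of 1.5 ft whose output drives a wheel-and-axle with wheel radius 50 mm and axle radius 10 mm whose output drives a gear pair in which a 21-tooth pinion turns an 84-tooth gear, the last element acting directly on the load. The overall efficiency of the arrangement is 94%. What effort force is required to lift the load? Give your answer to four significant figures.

7.021 lbf

Lever MA = effort arm / load arm = 3/1.5 = 2.
Wheel-and-axle MA = R/r = 50/10 = 5.
Gear pair MA = 84/21 = 4.
Combined ideal MA = 2 × 5 × 4 = 40.
Actual MA = 40 × 0.94 = 37.6.
Effort = load / actual MA = 264 / 37.6 = 7.0213 lbf.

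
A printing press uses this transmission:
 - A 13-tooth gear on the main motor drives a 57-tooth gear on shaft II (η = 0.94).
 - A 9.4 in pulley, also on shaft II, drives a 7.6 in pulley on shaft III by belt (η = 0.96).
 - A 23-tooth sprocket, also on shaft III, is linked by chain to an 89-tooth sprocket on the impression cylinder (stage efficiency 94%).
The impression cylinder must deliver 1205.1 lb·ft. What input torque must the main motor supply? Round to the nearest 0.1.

Overall ratio R = 4.3846 × 0.80851 × 3.8696 = 13.718; overall efficiency η = 0.94 × 0.96 × 0.94 = 0.8483.
Input torque = output torque / (R × η) = 1205.1 / (13.718 × 0.8483) = 103.57 lb·ft.

103.6 lb·ft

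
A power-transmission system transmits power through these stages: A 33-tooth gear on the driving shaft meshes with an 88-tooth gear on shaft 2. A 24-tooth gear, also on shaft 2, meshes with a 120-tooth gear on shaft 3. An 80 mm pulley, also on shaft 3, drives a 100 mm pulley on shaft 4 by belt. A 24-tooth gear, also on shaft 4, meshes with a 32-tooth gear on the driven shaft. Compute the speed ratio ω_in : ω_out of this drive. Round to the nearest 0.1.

22.2

Each stage contributes driven/driver: gear mesh 88/33 = 2.6667, gear mesh 120/24 = 5, belt 100/80 = 1.25, gear mesh 32/24 = 1.3333.
Overall: 2.6667 × 5 × 1.25 × 1.3333 = 22.222.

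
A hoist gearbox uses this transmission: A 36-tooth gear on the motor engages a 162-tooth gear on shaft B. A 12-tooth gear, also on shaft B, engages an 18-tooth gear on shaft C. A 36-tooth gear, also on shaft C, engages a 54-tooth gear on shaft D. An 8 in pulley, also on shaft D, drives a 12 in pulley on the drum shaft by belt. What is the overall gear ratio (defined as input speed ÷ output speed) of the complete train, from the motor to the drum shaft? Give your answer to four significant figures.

15.19

Each stage contributes driven/driver: gear mesh 162/36 = 4.5, gear mesh 18/12 = 1.5, gear mesh 54/36 = 1.5, belt 12/8 = 1.5.
Overall: 4.5 × 1.5 × 1.5 × 1.5 = 15.188.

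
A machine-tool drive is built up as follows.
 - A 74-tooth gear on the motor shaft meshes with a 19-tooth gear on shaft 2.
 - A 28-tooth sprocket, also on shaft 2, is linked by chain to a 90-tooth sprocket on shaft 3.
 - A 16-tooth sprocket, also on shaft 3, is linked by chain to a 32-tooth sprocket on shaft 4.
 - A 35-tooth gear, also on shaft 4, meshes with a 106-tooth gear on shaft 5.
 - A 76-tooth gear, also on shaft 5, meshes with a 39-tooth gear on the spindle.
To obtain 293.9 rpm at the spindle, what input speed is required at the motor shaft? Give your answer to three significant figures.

Overall ratio R = 0.25676 × 3.2143 × 2 × 3.0286 × 0.51316 = 2.5652.
Required input speed = output speed × R = 293.9 × 2.5652 = 753.92 rpm.

754 rpm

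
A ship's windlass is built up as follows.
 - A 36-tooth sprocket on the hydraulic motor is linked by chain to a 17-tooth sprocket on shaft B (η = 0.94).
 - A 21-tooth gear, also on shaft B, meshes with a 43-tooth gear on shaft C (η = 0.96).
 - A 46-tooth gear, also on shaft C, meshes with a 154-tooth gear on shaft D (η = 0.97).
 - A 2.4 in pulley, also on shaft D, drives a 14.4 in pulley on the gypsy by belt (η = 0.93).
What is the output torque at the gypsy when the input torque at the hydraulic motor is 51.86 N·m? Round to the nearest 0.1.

820.0 N·m

Chain: ratio = 17/36 = 0.47222; torque at shaft B = 51.86 × 0.47222 × 0.94 = 23.02 N·m.
Gear mesh: ratio = 43/21 = 2.0476; torque at shaft C = 23.02 × 2.0476 × 0.96 = 45.251 N·m.
Gear mesh: ratio = 154/46 = 3.3478; torque at shaft D = 45.251 × 3.3478 × 0.97 = 146.95 N·m.
Belt: ratio = 14.4/2.4 = 6; torque at the gypsy = 146.95 × 6 × 0.93 = 819.97 N·m.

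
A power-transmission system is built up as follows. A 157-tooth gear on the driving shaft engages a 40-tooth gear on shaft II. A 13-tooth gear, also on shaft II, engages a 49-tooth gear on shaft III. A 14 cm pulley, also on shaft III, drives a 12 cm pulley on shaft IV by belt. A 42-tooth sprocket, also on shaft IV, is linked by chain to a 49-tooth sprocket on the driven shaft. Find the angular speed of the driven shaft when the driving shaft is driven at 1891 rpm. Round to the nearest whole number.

1969 rpm

Gear mesh: ratio = 40/157 = 0.25478, so shaft II turns at 1891 / 0.25478 = 7422.2 rpm.
Gear mesh: ratio = 49/13 = 3.7692, so shaft III turns at 7422.2 / 3.7692 = 1969.1 rpm.
Belt: ratio = 12/14 = 0.85714, so shaft IV turns at 1969.1 / 0.85714 = 2297.3 rpm.
Chain: ratio = 49/42 = 1.1667, so the driven shaft turns at 2297.3 / 1.1667 = 1969.1 rpm.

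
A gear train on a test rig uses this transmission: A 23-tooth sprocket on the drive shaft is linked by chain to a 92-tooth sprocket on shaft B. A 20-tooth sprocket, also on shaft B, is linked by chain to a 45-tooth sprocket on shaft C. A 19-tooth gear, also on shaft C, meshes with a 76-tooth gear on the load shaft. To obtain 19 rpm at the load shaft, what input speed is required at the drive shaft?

684 rpm

Overall ratio R = 4 × 2.25 × 4 = 36.
Required input speed = output speed × R = 19 × 36 = 684 rpm.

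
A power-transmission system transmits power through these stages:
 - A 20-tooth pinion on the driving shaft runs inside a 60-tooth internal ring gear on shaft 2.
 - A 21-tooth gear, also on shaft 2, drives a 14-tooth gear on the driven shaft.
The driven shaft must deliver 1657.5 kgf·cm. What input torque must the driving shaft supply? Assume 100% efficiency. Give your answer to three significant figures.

Overall ratio R = 3 × 0.66667 = 2.
Input torque = output torque / R = 1657.5 / 2 = 828.75 kgf·cm.

829 kgf·cm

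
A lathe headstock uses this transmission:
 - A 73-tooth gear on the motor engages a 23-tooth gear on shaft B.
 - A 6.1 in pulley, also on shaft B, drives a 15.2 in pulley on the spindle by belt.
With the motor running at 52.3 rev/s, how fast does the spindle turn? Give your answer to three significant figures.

66.6 rev/s

the motor → shaft B (gear mesh, 23/73): 52.3 ÷ 0.31507 = 166 rev/s
shaft B → the spindle (belt, 15.2/6.1): 166 ÷ 2.4918 = 66.617 rev/s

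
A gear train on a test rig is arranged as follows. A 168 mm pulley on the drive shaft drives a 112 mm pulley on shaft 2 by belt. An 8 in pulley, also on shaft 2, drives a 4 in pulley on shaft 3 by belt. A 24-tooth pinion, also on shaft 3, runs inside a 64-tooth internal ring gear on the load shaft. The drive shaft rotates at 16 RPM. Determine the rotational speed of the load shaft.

18 RPM

the drive shaft → shaft 2 (belt, 112/168): 16 ÷ 0.66667 = 24 RPM
shaft 2 → shaft 3 (belt, 4/8): 24 ÷ 0.5 = 48 RPM
shaft 3 → the load shaft (internal gear, 64/24): 48 ÷ 2.6667 = 18 RPM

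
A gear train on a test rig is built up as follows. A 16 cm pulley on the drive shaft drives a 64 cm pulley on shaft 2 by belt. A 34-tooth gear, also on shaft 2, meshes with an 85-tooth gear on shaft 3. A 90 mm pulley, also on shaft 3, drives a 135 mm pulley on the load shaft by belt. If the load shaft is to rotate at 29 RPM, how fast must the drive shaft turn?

Overall ratio R = 4 × 2.5 × 1.5 = 15.
Required input speed = output speed × R = 29 × 15 = 435 RPM.

435 RPM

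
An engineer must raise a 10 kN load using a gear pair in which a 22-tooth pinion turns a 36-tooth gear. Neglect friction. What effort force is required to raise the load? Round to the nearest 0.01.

6.11 kN

Gear pair MA = 36/22 = 1.6364.
Effort = load / MA = 10 / 1.6364 = 6.1111 kN.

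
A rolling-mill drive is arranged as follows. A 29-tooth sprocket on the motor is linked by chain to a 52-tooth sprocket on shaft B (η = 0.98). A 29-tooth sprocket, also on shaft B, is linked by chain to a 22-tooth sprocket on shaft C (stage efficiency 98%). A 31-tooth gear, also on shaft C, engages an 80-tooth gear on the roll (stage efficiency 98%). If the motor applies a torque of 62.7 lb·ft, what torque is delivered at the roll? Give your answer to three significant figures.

After the chain (52/29): 62.7 × 1.7931 × 0.98 = 110.18 lb·ft
After the chain (22/29): 110.18 × 0.75862 × 0.98 = 81.912 lb·ft
After the gear mesh (80/31): 81.912 × 2.5806 × 0.98 = 207.16 lb·ft

207 lb·ft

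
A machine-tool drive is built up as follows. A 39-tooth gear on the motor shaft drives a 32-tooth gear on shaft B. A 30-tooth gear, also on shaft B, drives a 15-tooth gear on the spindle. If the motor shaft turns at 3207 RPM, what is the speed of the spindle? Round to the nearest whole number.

7817 RPM

gear mesh 32/39 = 0.82051 → 3207/0.82051 = 3908.5 RPM
gear mesh 15/30 = 0.5 → 3908.5/0.5 = 7817.1 RPM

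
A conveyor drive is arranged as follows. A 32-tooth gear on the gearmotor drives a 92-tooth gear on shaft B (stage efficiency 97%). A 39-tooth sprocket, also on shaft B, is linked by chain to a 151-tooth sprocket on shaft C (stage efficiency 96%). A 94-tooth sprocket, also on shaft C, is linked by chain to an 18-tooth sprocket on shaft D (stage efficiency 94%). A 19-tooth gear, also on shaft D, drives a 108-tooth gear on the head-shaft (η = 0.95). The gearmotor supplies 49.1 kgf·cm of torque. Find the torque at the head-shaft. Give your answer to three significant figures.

After the gear mesh (92/32): 49.1 × 2.875 × 0.97 = 136.93 kgf·cm
After the chain (151/39): 136.93 × 3.8718 × 0.96 = 508.95 kgf·cm
After the chain (18/94): 508.95 × 0.19149 × 0.94 = 91.611 kgf·cm
After the gear mesh (108/19): 91.611 × 5.6842 × 0.95 = 494.7 kgf·cm

495 kgf·cm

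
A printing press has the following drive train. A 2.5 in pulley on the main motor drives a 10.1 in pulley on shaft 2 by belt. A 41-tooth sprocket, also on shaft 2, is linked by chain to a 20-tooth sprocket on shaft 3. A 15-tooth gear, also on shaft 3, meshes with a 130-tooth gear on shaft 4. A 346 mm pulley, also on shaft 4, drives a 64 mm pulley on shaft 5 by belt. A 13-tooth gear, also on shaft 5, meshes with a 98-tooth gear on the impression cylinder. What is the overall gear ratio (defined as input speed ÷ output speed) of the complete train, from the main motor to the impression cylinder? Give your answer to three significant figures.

Each stage contributes driven/driver: belt 10.1/2.5 = 4.04, chain 20/41 = 0.4878, gear mesh 130/15 = 8.6667, belt 64/346 = 0.18497, gear mesh 98/13 = 7.5385.
Overall: 4.04 × 0.4878 × 8.6667 × 0.18497 × 7.5385 = 23.816.

23.8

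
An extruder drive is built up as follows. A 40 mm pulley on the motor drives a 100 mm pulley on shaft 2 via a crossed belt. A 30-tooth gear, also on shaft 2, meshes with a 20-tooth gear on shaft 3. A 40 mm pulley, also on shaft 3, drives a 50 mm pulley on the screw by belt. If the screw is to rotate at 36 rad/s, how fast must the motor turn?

75 rad/s

Overall ratio R = 2.5 × 0.66667 × 1.25 = 2.0833.
Required input speed = output speed × R = 36 × 2.0833 = 75 rad/s.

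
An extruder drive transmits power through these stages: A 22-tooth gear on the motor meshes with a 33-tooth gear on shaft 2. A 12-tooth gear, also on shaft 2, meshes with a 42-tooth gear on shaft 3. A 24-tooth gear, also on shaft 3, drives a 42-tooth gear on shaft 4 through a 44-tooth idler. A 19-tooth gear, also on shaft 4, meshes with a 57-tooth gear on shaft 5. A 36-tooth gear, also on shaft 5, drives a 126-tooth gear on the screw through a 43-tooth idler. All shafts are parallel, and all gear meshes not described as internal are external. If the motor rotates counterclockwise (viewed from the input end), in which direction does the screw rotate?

clockwise

the motor → shaft 2: external mesh, 1 reversal → CW.
shaft 2 → shaft 3: external mesh, 1 reversal → CCW.
shaft 3 → shaft 4: driver → idler → driven is 2 external meshes, 2 reversals → CCW.
shaft 4 → shaft 5: external mesh, 1 reversal → CW.
shaft 5 → the screw: driver → idler → driven is 2 external meshes, 2 reversals → CW.
7 reversals in total — an odd number — so the screw turns opposite to the motor.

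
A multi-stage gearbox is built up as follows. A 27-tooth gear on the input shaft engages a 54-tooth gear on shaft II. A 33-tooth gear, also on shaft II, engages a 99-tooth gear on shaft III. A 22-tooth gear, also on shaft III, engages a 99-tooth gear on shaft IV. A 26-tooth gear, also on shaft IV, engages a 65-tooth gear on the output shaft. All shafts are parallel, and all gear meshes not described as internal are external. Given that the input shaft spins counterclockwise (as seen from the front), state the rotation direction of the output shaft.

the input shaft → shaft II: external mesh, 1 reversal → CW.
shaft II → shaft III: external mesh, 1 reversal → CCW.
shaft III → shaft IV: external mesh, 1 reversal → CW.
shaft IV → the output shaft: external mesh, 1 reversal → CCW.
4 reversals in total — an even number — so the output shaft turns the same way as the input shaft.

counterclockwise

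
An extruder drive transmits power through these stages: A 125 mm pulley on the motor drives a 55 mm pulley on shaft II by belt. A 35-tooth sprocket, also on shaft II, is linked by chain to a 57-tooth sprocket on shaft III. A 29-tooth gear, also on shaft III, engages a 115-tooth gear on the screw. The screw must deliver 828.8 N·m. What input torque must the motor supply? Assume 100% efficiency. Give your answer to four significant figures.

291.7 N·m

Overall ratio R = 0.44 × 1.6286 × 3.9655 = 2.8416.
Input torque = output torque / R = 828.8 / 2.8416 = 291.67 N·m.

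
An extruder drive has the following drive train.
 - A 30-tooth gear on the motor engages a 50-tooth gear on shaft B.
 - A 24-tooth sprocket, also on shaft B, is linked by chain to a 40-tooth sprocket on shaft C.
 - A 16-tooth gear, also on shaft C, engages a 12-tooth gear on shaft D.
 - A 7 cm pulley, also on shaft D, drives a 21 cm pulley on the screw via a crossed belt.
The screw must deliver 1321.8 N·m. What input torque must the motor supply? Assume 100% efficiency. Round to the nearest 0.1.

Overall ratio R = 1.6667 × 1.6667 × 0.75 × 3 = 6.25.
Input torque = output torque / R = 1321.8 / 6.25 = 211.49 N·m.

211.5 N·m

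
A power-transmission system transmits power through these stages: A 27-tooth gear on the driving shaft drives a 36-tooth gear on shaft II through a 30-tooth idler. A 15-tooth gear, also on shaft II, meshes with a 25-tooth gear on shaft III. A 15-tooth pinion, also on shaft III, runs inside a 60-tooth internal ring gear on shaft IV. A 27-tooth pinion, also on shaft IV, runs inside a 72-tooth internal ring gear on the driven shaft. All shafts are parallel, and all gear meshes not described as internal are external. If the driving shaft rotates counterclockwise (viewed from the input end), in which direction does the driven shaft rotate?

clockwise

the driving shaft → shaft II: driver → idler → driven is 2 external meshes, 2 reversals → CCW.
shaft II → shaft III: external mesh, 1 reversal → CW.
shaft III → shaft IV: internal mesh, same direction → CW.
shaft IV → the driven shaft: internal mesh, same direction → CW.
3 reversals in total — an odd number — so the driven shaft turns opposite to the driving shaft.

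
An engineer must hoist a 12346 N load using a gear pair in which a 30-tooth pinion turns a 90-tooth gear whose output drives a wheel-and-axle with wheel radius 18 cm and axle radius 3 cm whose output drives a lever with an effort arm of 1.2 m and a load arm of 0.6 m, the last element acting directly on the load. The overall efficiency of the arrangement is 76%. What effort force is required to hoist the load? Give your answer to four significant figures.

451.2 N

Gear pair MA = 90/30 = 3.
Wheel-and-axle MA = R/r = 18/3 = 6.
Lever MA = effort arm / load arm = 1.2/0.6 = 2.
Combined ideal MA = 3 × 6 × 2 = 36.
Actual MA = 36 × 0.76 = 27.36.
Effort = load / actual MA = 12346 / 27.36 = 451.24 N.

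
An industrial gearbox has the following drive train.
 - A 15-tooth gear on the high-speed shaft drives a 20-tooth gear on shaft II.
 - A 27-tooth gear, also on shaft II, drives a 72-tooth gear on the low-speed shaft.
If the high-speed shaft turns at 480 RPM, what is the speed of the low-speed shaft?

135 RPM

the high-speed shaft → shaft II (gear mesh, 20/15): 480 ÷ 1.3333 = 360 RPM
shaft II → the low-speed shaft (gear mesh, 72/27): 360 ÷ 2.6667 = 135 RPM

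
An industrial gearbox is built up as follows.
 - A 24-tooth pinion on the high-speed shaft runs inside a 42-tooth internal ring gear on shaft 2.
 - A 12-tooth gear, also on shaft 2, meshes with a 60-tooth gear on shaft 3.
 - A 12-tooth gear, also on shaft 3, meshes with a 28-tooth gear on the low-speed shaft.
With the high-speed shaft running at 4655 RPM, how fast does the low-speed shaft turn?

228 RPM

the high-speed shaft → shaft 2 (internal gear, 42/24): 4655 ÷ 1.75 = 2660 RPM
shaft 2 → shaft 3 (gear mesh, 60/12): 2660 ÷ 5 = 532 RPM
shaft 3 → the low-speed shaft (gear mesh, 28/12): 532 ÷ 2.3333 = 228 RPM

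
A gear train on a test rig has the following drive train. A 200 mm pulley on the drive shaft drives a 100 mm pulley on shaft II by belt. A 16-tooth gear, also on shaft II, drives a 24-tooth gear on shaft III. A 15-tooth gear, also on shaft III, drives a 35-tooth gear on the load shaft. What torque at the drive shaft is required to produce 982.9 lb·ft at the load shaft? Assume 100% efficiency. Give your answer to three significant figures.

Overall ratio R = 0.5 × 1.5 × 2.3333 = 1.75.
Input torque = output torque / R = 982.9 / 1.75 = 561.66 lb·ft.

562 lb·ft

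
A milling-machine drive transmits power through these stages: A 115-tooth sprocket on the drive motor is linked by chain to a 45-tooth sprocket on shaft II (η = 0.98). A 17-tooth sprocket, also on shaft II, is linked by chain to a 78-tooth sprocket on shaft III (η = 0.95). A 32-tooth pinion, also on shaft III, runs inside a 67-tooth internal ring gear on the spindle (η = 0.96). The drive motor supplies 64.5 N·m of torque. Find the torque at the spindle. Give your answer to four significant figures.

chain 45/115 = 0.3913 → τ = 64.5·0.3913·0.98 = 24.734 N·m
chain 78/17 = 4.5882 → τ = 24.734·4.5882·0.95 = 107.81 N·m
internal gear 67/32 = 2.0938 → τ = 107.81·2.0938·0.96 = 216.7 N·m

216.7 N·m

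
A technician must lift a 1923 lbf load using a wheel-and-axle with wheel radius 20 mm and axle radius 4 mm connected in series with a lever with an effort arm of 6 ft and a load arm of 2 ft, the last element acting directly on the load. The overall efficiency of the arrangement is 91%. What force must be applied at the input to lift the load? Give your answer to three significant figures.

141 lbf

Wheel-and-axle MA = R/r = 20/4 = 5.
Lever MA = effort arm / load arm = 6/2 = 3.
Combined ideal MA = 5 × 3 = 15.
Actual MA = 15 × 0.91 = 13.65.
Effort = load / actual MA = 1923 / 13.65 = 140.88 lbf.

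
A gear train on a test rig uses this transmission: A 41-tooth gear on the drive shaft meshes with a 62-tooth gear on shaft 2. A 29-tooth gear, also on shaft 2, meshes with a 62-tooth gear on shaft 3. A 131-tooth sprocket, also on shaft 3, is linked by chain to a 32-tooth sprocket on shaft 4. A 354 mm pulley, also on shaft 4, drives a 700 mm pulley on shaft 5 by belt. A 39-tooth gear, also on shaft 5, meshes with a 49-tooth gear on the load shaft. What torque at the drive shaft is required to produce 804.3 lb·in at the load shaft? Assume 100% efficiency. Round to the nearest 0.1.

Overall ratio R = 1.5122 × 2.1379 × 0.24427 × 1.9774 × 1.2564 = 1.962.
Input torque = output torque / R = 804.3 / 1.962 = 409.93 lb·in.

409.9 lb·in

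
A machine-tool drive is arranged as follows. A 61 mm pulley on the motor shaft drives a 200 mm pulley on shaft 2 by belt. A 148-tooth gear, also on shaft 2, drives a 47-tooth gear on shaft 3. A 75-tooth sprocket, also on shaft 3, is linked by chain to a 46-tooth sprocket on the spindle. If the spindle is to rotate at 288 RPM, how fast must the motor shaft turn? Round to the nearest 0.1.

Overall ratio R = 3.2787 × 0.31757 × 0.61333 = 0.63861.
Required input speed = output speed × R = 288 × 0.63861 = 183.92 RPM.

183.9 RPM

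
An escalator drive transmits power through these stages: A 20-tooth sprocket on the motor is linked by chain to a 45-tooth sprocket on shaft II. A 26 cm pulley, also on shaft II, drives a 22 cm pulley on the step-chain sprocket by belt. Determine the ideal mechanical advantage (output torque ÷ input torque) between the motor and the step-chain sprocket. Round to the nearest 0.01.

Each stage contributes driven/driver: chain 45/20 = 2.25, belt 22/26 = 0.84615.
Overall: 2.25 × 0.84615 = 1.9038.

1.90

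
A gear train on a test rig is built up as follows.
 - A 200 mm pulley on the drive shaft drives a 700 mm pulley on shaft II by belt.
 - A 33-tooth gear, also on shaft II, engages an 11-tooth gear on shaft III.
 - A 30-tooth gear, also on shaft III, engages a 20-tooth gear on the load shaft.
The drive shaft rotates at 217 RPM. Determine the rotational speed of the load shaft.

279 RPM

the drive shaft → shaft II (belt, 700/200): 217 ÷ 3.5 = 62 RPM
shaft II → shaft III (gear mesh, 11/33): 62 ÷ 0.33333 = 186 RPM
shaft III → the load shaft (gear mesh, 20/30): 186 ÷ 0.66667 = 279 RPM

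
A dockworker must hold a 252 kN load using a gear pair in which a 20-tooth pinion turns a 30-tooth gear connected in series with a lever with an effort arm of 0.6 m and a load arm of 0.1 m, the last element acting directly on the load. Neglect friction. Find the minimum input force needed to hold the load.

28 kN

Gear pair MA = 30/20 = 1.5.
Lever MA = effort arm / load arm = 0.6/0.1 = 6.
Combined ideal MA = 1.5 × 6 = 9.
Effort = load / MA = 252 / 9 = 28 kN.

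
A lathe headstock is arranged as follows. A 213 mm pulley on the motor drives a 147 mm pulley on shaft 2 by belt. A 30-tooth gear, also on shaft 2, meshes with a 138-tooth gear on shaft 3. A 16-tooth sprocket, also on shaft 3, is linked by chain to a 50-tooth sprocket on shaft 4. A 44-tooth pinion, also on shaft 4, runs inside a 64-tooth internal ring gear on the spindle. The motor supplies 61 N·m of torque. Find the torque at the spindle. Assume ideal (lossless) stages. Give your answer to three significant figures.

After the belt (147/213): 61 × 0.69014 = 42.099 N·m
After the gear mesh (138/30): 42.099 × 4.6 = 193.65 N·m
After the chain (50/16): 193.65 × 3.125 = 605.17 N·m
After the internal gear (64/44): 605.17 × 1.4545 = 880.24 N·m

880 N·m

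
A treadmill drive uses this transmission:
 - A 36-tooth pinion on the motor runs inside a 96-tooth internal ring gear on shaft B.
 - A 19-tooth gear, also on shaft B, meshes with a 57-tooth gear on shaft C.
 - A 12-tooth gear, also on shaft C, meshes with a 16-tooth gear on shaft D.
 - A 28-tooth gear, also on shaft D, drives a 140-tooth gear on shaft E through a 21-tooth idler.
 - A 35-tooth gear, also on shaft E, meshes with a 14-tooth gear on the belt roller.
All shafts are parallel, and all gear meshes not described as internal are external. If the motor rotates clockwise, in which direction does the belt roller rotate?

the motor → shaft B: internal mesh, same direction → CW.
shaft B → shaft C: external mesh, 1 reversal → CCW.
shaft C → shaft D: external mesh, 1 reversal → CW.
shaft D → shaft E: driver → idler → driven is 2 external meshes, 2 reversals → CW.
shaft E → the belt roller: external mesh, 1 reversal → CCW.
5 reversals in total — an odd number — so the belt roller turns opposite to the motor.

counterclockwise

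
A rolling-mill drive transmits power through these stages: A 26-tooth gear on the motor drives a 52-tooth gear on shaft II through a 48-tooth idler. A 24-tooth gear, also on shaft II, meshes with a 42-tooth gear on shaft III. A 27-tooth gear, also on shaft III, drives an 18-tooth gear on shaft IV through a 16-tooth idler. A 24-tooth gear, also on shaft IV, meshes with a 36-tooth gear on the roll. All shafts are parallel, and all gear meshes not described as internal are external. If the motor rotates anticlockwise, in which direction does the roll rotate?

anticlockwise

the motor → shaft II: driver → idler → driven is 2 external meshes, 2 reversals → CCW.
shaft II → shaft III: external mesh, 1 reversal → CW.
shaft III → shaft IV: driver → idler → driven is 2 external meshes, 2 reversals → CW.
shaft IV → the roll: external mesh, 1 reversal → CCW.
6 reversals in total — an even number — so the roll turns the same way as the motor.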